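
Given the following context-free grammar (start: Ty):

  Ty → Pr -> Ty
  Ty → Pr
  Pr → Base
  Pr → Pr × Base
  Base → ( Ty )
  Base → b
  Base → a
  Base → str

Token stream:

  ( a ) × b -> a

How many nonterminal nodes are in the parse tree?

11

[Ty [Pr [Pr [Base ( [Ty [Pr [Base a]]] )]] × [Base b]] -> [Ty [Pr [Base a]]]]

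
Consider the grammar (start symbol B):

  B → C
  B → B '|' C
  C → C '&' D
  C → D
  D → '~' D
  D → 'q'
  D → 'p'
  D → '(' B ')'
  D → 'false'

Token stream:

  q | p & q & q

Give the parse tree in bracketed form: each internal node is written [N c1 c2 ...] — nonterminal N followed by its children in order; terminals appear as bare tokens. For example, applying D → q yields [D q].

[B [B [C [D q]]] | [C [C [C [D p]] & [D q]] & [D q]]]

B
B | C
C | C
D | C
q | C
q | C & D
q | C & D & D
q | D & D & D
q | p & D & D
q | p & q & D
q | p & q & q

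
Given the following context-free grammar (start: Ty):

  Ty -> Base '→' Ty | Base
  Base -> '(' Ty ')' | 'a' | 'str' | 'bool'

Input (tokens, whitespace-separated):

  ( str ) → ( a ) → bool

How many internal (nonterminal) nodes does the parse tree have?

[Ty [Base ( [Ty [Base str]] )] → [Ty [Base ( [Ty [Base a]] )] → [Ty [Base bool]]]]

10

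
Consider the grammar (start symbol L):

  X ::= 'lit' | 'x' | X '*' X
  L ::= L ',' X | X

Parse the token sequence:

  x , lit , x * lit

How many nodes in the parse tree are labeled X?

[L [L [L [X x]] , [X lit]] , [X [X x] * [X lit]]]

5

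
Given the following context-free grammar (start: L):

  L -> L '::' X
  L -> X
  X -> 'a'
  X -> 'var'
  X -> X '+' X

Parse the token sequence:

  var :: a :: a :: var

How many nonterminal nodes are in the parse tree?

8

[L [L [L [L [X var]] :: [X a]] :: [X a]] :: [X var]]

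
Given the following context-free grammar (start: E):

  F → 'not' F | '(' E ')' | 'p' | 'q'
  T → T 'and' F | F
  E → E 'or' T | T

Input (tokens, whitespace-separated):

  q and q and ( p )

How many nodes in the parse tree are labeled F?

[E [T [T [T [F q]] and [F q]] and [F ( [E [T [F p]]] )]]]

4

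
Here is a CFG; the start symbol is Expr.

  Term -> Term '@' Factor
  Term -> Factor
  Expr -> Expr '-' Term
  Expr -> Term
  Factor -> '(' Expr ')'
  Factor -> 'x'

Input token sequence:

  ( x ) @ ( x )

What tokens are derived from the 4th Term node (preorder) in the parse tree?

[Expr [Term [Term [Factor ( [Expr [Term [Factor x]]] )]] @ [Factor ( [Expr [Term [Factor x]]] )]]]

x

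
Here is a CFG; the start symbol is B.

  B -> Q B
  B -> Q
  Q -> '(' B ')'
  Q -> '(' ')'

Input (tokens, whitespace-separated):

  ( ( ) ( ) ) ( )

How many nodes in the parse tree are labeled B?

[B [Q ( [B [Q ( )] [B [Q ( )]]] )] [B [Q ( )]]]

4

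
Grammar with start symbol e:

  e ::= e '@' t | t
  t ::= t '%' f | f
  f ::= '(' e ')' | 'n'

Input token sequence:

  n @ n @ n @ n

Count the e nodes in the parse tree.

4

[e [e [e [e [t [f n]]] @ [t [f n]]] @ [t [f n]]] @ [t [f n]]]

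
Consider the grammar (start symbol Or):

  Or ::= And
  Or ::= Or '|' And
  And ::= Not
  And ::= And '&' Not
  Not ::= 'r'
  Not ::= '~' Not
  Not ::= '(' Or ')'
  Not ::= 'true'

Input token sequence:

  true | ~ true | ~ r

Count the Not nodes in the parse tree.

5

[Or [Or [Or [And [Not true]]] | [And [Not ~ [Not true]]]] | [And [Not ~ [Not r]]]]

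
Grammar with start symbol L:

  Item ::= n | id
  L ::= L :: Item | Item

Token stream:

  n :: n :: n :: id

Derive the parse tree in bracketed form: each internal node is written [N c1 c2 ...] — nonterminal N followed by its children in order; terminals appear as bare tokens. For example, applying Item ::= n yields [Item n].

L
L :: Item
L :: Item :: Item
L :: Item :: Item :: Item
Item :: Item :: Item :: Item
n :: Item :: Item :: Item
n :: n :: Item :: Item
n :: n :: n :: Item
n :: n :: n :: id

[L [L [L [L [Item n]] :: [Item n]] :: [Item n]] :: [Item id]]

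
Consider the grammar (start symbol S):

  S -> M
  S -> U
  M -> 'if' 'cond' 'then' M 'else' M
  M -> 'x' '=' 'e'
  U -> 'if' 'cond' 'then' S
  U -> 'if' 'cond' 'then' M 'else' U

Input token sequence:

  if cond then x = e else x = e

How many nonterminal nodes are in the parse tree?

[S [M if cond then [M x = e] else [M x = e]]]

4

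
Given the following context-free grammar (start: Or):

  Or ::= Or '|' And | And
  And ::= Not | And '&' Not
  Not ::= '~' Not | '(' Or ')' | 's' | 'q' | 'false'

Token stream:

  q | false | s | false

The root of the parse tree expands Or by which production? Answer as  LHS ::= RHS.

[Or [Or [Or [Or [And [Not q]]] | [And [Not false]]] | [And [Not s]]] | [And [Not false]]]

Or ::= Or '|' And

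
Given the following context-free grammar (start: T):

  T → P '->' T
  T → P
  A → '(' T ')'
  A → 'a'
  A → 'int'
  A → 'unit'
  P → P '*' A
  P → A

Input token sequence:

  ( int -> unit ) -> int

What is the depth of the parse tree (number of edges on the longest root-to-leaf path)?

[T [P [A ( [T [P [A int]] -> [T [P [A unit]]]] )]] -> [T [P [A int]]]]

7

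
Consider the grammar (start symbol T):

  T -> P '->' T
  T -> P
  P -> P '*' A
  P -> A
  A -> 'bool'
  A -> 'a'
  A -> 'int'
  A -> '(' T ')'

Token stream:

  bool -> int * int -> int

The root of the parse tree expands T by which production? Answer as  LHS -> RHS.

[T [P [A bool]] -> [T [P [P [A int]] * [A int]] -> [T [P [A int]]]]]

T -> P '->' T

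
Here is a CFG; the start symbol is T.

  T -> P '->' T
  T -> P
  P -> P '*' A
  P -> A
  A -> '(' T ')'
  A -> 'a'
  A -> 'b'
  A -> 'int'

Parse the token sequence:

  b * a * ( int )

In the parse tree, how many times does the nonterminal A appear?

4

[T [P [P [P [A b]] * [A a]] * [A ( [T [P [A int]]] )]]]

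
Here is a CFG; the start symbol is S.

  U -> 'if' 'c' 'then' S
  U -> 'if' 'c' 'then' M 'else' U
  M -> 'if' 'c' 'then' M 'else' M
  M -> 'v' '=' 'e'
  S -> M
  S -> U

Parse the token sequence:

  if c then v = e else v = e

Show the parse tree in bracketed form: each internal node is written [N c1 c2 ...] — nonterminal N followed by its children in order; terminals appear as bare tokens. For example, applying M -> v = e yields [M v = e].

S
M
if c then M else M
if c then v = e else M
if c then v = e else v = e

[S [M if c then [M v = e] else [M v = e]]]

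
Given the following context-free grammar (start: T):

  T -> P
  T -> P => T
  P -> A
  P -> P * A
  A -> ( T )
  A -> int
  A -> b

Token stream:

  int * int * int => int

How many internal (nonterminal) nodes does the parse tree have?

[T [P [P [P [A int]] * [A int]] * [A int]] => [T [P [A int]]]]

10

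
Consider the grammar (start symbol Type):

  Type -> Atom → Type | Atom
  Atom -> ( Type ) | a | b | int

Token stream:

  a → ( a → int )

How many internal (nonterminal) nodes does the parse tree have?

8

[Type [Atom a] → [Type [Atom ( [Type [Atom a] → [Type [Atom int]]] )]]]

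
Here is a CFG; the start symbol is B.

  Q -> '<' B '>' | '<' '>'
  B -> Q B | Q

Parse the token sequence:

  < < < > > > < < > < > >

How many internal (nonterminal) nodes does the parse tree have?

12

[B [Q < [B [Q < [B [Q < >]] >]] >] [B [Q < [B [Q < >] [B [Q < >]]] >]]]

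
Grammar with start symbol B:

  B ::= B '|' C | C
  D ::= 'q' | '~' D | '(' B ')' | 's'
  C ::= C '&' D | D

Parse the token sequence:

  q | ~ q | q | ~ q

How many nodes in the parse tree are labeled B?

[B [B [B [B [C [D q]]] | [C [D ~ [D q]]]] | [C [D q]]] | [C [D ~ [D q]]]]

4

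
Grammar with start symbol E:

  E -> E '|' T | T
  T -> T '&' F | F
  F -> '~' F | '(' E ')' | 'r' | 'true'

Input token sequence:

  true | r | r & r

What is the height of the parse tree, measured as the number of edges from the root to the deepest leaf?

[E [E [E [T [F true]]] | [T [F r]]] | [T [T [F r]] & [F r]]]

5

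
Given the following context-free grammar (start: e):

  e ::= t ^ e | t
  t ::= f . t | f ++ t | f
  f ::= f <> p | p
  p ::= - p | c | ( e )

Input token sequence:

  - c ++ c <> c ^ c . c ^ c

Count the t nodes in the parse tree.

5

[e [t [f [p - [p c]]] ++ [t [f [f [p c]] <> [p c]]]] ^ [e [t [f [p c]] . [t [f [p c]]]] ^ [e [t [f [p c]]]]]]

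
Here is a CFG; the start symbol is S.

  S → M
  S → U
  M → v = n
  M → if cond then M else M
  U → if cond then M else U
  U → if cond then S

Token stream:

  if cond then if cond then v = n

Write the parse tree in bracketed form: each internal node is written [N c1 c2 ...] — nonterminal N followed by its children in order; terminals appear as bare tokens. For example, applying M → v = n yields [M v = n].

S
U
if cond then S
if cond then U
if cond then if cond then S
if cond then if cond then M
if cond then if cond then v = n

[S [U if cond then [S [U if cond then [S [M v = n]]]]]]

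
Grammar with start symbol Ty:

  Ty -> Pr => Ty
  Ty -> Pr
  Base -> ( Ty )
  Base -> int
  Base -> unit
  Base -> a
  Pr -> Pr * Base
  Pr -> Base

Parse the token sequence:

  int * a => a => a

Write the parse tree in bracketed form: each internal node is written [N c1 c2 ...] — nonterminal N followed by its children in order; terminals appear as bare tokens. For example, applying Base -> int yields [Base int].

Ty
Pr => Ty
Pr * Base => Ty
Base * Base => Ty
int * Base => Ty
int * a => Ty
int * a => Pr => Ty
int * a => Base => Ty
int * a => a => Ty
int * a => a => Pr
int * a => a => Base
int * a => a => a

[Ty [Pr [Pr [Base int]] * [Base a]] => [Ty [Pr [Base a]] => [Ty [Pr [Base a]]]]]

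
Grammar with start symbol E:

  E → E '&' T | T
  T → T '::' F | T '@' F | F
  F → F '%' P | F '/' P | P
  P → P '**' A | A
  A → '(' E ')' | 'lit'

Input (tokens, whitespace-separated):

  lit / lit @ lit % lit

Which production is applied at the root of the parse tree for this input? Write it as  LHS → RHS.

[E [T [T [F [F [P [A lit]]] / [P [A lit]]]] @ [F [F [P [A lit]]] % [P [A lit]]]]]

E → T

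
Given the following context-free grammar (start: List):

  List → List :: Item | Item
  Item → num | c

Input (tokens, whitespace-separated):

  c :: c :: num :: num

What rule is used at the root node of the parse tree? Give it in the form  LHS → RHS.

[List [List [List [List [Item c]] :: [Item c]] :: [Item num]] :: [Item num]]

List → List :: Item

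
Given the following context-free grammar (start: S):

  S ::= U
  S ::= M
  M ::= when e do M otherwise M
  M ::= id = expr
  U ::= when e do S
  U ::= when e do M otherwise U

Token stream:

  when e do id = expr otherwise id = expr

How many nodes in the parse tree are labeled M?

3

[S [M when e do [M id = expr] otherwise [M id = expr]]]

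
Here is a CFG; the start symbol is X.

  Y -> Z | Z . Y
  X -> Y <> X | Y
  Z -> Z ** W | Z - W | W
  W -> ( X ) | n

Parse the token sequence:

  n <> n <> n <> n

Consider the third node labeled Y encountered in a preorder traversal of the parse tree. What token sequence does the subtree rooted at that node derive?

n

[X [Y [Z [W n]]] <> [X [Y [Z [W n]]] <> [X [Y [Z [W n]]] <> [X [Y [Z [W n]]]]]]]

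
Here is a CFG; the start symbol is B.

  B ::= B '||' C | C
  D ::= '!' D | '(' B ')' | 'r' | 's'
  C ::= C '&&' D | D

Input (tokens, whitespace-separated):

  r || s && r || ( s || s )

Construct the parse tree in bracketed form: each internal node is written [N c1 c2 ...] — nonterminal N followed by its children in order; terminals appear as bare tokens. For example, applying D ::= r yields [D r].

[B [B [B [C [D r]]] || [C [C [D s]] && [D r]]] || [C [D ( [B [B [C [D s]]] || [C [D s]]] )]]]

B
B || C
B || C || C
C || C || C
D || C || C
r || C || C
r || C && D || C
r || D && D || C
r || s && D || C
r || s && r || C
r || s && r || D
r || s && r || ( B )
r || s && r || ( B || C )
r || s && r || ( C || C )
r || s && r || ( D || C )
r || s && r || ( s || C )
r || s && r || ( s || D )
r || s && r || ( s || s )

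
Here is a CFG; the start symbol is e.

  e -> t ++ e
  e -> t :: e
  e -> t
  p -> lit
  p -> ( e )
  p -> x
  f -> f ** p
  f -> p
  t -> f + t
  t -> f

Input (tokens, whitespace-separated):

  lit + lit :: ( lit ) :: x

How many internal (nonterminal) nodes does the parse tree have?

[e [t [f [p lit]] + [t [f [p lit]]]] :: [e [t [f [p ( [e [t [f [p lit]]]] )]]] :: [e [t [f [p x]]]]]]

19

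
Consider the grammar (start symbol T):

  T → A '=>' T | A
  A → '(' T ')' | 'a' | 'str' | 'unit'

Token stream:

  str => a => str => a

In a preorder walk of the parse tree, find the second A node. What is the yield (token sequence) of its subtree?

a

[T [A str] => [T [A a] => [T [A str] => [T [A a]]]]]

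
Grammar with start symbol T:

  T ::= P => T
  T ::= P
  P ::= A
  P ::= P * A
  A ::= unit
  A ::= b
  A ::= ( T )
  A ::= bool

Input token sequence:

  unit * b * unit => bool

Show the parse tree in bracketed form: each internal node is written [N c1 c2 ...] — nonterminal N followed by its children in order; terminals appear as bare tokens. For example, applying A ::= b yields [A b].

[T [P [P [P [A unit]] * [A b]] * [A unit]] => [T [P [A bool]]]]

T
P => T
P * A => T
P * A * A => T
A * A * A => T
unit * A * A => T
unit * b * A => T
unit * b * unit => T
unit * b * unit => P
unit * b * unit => A
unit * b * unit => bool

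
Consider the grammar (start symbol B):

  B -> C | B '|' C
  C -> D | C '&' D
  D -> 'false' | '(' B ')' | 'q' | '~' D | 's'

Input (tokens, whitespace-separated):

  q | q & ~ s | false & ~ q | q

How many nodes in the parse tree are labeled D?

[B [B [B [B [C [D q]]] | [C [C [D q]] & [D ~ [D s]]]] | [C [C [D false]] & [D ~ [D q]]]] | [C [D q]]]

8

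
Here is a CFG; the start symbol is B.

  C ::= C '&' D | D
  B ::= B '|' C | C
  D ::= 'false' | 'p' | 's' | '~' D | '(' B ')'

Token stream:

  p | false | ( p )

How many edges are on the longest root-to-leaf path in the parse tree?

[B [B [B [C [D p]]] | [C [D false]]] | [C [D ( [B [C [D p]]] )]]]

6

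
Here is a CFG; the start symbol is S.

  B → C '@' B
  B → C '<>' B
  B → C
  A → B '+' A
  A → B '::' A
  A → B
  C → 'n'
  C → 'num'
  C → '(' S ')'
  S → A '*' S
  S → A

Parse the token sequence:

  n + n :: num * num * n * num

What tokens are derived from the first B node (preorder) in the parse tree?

n

[S [A [B [C n]] + [A [B [C n]] :: [A [B [C num]]]]] * [S [A [B [C num]]] * [S [A [B [C n]]] * [S [A [B [C num]]]]]]]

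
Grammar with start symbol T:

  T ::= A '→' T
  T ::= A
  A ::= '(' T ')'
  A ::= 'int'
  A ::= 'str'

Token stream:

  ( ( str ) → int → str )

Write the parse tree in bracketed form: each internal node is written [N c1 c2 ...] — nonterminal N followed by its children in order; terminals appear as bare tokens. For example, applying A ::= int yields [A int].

T
A
( T )
( A → T )
( ( T ) → T )
( ( A ) → T )
( ( str ) → T )
( ( str ) → A → T )
( ( str ) → int → T )
( ( str ) → int → A )
( ( str ) → int → str )

[T [A ( [T [A ( [T [A str]] )] → [T [A int] → [T [A str]]]] )]]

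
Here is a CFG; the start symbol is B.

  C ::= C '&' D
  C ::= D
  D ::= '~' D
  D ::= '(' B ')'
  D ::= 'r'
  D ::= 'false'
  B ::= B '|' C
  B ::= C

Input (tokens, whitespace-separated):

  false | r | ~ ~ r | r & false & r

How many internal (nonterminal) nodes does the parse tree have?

[B [B [B [B [C [D false]]] | [C [D r]]] | [C [D ~ [D ~ [D r]]]]] | [C [C [C [D r]] & [D false]] & [D r]]]

18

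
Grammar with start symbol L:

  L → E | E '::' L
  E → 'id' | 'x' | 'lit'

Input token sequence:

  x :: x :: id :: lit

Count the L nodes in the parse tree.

4

[L [E x] :: [L [E x] :: [L [E id] :: [L [E lit]]]]]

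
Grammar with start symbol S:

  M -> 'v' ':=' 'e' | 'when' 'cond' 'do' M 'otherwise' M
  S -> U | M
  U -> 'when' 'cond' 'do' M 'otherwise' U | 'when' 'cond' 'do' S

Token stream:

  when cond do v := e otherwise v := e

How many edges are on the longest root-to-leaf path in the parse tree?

3

[S [M when cond do [M v := e] otherwise [M v := e]]]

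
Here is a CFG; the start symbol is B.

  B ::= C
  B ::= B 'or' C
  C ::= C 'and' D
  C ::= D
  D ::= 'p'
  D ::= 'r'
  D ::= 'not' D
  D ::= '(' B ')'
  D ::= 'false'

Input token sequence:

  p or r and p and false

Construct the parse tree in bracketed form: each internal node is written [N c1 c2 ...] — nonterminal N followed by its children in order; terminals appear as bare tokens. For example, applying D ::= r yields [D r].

[B [B [C [D p]]] or [C [C [C [D r]] and [D p]] and [D false]]]

B
B or C
C or C
D or C
p or C
p or C and D
p or C and D and D
p or D and D and D
p or r and D and D
p or r and p and D
p or r and p and false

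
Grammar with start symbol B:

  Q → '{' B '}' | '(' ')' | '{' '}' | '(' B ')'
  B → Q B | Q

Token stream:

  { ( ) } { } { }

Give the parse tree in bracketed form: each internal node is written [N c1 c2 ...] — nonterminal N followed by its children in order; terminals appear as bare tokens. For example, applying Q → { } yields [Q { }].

[B [Q { [B [Q ( )]] }] [B [Q { }] [B [Q { }]]]]

B
Q B
{ B } B
{ Q } B
{ ( ) } B
{ ( ) } Q B
{ ( ) } { } B
{ ( ) } { } Q
{ ( ) } { } { }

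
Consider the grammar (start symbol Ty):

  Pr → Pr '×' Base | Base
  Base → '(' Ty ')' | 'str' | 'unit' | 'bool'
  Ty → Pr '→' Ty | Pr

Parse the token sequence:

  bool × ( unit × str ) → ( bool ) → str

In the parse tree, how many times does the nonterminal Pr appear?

7

[Ty [Pr [Pr [Base bool]] × [Base ( [Ty [Pr [Pr [Base unit]] × [Base str]]] )]] → [Ty [Pr [Base ( [Ty [Pr [Base bool]]] )]] → [Ty [Pr [Base str]]]]]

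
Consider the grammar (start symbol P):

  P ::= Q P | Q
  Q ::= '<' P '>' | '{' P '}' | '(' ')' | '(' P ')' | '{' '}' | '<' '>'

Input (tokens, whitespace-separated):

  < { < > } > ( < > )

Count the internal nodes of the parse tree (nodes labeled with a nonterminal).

10

[P [Q < [P [Q { [P [Q < >]] }]] >] [P [Q ( [P [Q < >]] )]]]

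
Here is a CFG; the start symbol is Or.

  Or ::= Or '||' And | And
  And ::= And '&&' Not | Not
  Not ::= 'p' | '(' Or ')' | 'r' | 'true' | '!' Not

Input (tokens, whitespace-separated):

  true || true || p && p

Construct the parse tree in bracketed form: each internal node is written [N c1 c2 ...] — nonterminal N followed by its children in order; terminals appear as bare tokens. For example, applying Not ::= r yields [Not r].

[Or [Or [Or [And [Not true]]] || [And [Not true]]] || [And [And [Not p]] && [Not p]]]

Or
Or || And
Or || And || And
And || And || And
Not || And || And
true || And || And
true || Not || And
true || true || And
true || true || And && Not
true || true || Not && Not
true || true || p && Not
true || true || p && p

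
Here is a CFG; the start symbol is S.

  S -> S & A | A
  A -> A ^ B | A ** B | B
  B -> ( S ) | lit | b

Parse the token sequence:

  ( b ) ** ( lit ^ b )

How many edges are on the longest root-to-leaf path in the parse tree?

7

[S [A [A [B ( [S [A [B b]]] )]] ** [B ( [S [A [A [B lit]] ^ [B b]]] )]]]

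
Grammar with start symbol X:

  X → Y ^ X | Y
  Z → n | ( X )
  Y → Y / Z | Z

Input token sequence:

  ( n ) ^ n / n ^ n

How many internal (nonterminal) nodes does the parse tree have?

14

[X [Y [Z ( [X [Y [Z n]]] )]] ^ [X [Y [Y [Z n]] / [Z n]] ^ [X [Y [Z n]]]]]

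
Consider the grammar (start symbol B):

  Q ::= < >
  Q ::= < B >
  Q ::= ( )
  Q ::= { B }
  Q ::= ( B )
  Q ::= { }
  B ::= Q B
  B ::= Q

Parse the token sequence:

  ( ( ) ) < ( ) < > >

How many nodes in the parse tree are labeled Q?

5

[B [Q ( [B [Q ( )]] )] [B [Q < [B [Q ( )] [B [Q < >]]] >]]]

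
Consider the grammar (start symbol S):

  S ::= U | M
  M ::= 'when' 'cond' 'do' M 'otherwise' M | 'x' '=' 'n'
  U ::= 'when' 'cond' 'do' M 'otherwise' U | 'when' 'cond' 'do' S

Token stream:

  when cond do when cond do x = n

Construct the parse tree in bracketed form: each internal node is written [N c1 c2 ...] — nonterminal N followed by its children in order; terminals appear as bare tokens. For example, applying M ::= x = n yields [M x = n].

[S [U when cond do [S [U when cond do [S [M x = n]]]]]]

S
U
when cond do S
when cond do U
when cond do when cond do S
when cond do when cond do M
when cond do when cond do x = n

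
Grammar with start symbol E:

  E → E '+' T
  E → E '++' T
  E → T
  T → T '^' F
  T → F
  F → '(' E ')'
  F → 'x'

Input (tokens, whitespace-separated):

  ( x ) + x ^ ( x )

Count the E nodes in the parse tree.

4

[E [E [T [F ( [E [T [F x]]] )]]] + [T [T [F x]] ^ [F ( [E [T [F x]]] )]]]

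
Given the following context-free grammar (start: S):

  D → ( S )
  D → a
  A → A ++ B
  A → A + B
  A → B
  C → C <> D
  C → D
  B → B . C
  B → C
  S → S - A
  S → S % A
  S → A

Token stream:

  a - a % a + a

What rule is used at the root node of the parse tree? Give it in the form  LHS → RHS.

[S [S [S [A [B [C [D a]]]]] - [A [B [C [D a]]]]] % [A [A [B [C [D a]]]] + [B [C [D a]]]]]

S → S % A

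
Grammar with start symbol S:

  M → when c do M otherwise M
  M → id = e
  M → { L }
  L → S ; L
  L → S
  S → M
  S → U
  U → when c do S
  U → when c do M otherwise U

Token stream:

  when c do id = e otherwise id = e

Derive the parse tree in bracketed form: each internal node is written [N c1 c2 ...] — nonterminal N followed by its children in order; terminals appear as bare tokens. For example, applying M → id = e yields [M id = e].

S
M
when c do M otherwise M
when c do id = e otherwise M
when c do id = e otherwise id = e

[S [M when c do [M id = e] otherwise [M id = e]]]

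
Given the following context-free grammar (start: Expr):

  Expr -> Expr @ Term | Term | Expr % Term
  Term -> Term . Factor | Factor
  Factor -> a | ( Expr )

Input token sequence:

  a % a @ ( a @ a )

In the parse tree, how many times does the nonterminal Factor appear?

[Expr [Expr [Expr [Term [Factor a]]] % [Term [Factor a]]] @ [Term [Factor ( [Expr [Expr [Term [Factor a]]] @ [Term [Factor a]]] )]]]

5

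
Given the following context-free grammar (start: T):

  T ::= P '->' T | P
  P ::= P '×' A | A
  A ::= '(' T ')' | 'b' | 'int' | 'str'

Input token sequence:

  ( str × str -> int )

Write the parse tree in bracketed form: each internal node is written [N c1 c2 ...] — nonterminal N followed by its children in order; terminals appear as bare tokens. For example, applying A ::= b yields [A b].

[T [P [A ( [T [P [P [A str]] × [A str]] -> [T [P [A int]]]] )]]]

T
P
A
( T )
( P -> T )
( P × A -> T )
( A × A -> T )
( str × A -> T )
( str × str -> T )
( str × str -> P )
( str × str -> A )
( str × str -> int )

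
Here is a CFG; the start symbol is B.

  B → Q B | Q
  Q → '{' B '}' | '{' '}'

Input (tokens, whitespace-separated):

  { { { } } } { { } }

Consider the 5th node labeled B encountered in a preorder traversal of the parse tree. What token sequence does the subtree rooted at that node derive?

[B [Q { [B [Q { [B [Q { }]] }]] }] [B [Q { [B [Q { }]] }]]]

{ }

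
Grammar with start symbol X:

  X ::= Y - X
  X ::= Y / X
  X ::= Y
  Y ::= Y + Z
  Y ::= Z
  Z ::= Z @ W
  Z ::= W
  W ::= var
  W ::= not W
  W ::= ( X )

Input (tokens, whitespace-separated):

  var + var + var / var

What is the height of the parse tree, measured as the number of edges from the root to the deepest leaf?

[X [Y [Y [Y [Z [W var]]] + [Z [W var]]] + [Z [W var]]] / [X [Y [Z [W var]]]]]

6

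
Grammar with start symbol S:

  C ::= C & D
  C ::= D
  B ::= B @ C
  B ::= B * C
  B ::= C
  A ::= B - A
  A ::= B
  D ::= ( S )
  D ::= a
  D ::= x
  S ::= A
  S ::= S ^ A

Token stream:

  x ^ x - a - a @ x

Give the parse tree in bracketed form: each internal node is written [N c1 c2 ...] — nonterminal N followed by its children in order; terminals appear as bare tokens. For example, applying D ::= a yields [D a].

S
S ^ A
A ^ A
B ^ A
C ^ A
D ^ A
x ^ A
x ^ B - A
x ^ C - A
x ^ D - A
x ^ x - A
x ^ x - B - A
x ^ x - C - A
x ^ x - D - A
x ^ x - a - A
x ^ x - a - B
x ^ x - a - B @ C
x ^ x - a - C @ C
x ^ x - a - D @ C
x ^ x - a - a @ C
x ^ x - a - a @ D
x ^ x - a - a @ x

[S [S [A [B [C [D x]]]]] ^ [A [B [C [D x]]] - [A [B [C [D a]]] - [A [B [B [C [D a]]] @ [C [D x]]]]]]]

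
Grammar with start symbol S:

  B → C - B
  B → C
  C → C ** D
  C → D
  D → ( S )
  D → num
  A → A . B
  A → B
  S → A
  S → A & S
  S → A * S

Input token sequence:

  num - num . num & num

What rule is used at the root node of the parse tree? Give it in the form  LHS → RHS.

[S [A [A [B [C [D num]] - [B [C [D num]]]]] . [B [C [D num]]]] & [S [A [B [C [D num]]]]]]

S → A & S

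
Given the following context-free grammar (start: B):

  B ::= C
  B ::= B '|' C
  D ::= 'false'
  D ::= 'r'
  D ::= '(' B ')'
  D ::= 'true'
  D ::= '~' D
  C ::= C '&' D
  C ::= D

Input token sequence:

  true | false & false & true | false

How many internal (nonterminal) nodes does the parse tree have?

13

[B [B [B [C [D true]]] | [C [C [C [D false]] & [D false]] & [D true]]] | [C [D false]]]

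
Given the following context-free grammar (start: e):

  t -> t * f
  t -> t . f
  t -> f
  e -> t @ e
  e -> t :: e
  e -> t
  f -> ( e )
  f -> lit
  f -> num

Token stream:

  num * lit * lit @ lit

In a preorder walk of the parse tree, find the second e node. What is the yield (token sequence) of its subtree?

lit

[e [t [t [t [f num]] * [f lit]] * [f lit]] @ [e [t [f lit]]]]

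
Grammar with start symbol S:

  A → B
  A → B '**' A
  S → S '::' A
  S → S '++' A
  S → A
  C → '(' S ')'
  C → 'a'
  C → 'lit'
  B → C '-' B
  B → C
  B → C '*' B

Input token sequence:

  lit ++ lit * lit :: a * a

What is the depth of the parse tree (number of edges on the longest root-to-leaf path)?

6

[S [S [S [A [B [C lit]]]] ++ [A [B [C lit] * [B [C lit]]]]] :: [A [B [C a] * [B [C a]]]]]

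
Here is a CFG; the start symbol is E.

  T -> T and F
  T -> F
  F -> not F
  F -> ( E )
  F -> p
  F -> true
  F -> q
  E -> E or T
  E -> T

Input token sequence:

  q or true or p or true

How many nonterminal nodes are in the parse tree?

[E [E [E [E [T [F q]]] or [T [F true]]] or [T [F p]]] or [T [F true]]]

12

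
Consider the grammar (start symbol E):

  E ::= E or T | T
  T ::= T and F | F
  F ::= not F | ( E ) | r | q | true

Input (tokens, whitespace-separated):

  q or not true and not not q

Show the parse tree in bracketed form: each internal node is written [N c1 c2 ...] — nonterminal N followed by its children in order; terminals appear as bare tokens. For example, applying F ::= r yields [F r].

[E [E [T [F q]]] or [T [T [F not [F true]]] and [F not [F not [F q]]]]]

E
E or T
T or T
F or T
q or T
q or T and F
q or F and F
q or not F and F
q or not true and F
q or not true and not F
q or not true and not not F
q or not true and not not q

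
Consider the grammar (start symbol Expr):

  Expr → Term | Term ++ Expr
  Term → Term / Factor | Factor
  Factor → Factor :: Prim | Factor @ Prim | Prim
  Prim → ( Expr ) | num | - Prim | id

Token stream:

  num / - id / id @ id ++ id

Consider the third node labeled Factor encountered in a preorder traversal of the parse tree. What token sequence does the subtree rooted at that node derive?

id @ id

[Expr [Term [Term [Term [Factor [Prim num]]] / [Factor [Prim - [Prim id]]]] / [Factor [Factor [Prim id]] @ [Prim id]]] ++ [Expr [Term [Factor [Prim id]]]]]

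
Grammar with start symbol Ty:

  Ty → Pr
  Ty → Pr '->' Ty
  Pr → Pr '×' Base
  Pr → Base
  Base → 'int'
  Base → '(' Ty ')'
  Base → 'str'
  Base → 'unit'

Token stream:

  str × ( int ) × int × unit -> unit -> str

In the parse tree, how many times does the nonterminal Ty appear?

[Ty [Pr [Pr [Pr [Pr [Base str]] × [Base ( [Ty [Pr [Base int]]] )]] × [Base int]] × [Base unit]] -> [Ty [Pr [Base unit]] -> [Ty [Pr [Base str]]]]]

4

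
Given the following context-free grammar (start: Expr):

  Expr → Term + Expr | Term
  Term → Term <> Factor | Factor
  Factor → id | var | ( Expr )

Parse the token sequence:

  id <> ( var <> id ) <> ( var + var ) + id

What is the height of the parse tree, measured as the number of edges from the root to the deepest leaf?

8

[Expr [Term [Term [Term [Factor id]] <> [Factor ( [Expr [Term [Term [Factor var]] <> [Factor id]]] )]] <> [Factor ( [Expr [Term [Factor var]] + [Expr [Term [Factor var]]]] )]] + [Expr [Term [Factor id]]]]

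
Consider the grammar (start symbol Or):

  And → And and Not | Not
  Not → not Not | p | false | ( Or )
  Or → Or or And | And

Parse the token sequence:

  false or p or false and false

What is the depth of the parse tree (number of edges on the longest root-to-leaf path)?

[Or [Or [Or [And [Not false]]] or [And [Not p]]] or [And [And [Not false]] and [Not false]]]

5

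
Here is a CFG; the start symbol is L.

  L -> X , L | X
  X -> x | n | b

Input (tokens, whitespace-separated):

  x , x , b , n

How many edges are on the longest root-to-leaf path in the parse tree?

5

[L [X x] , [L [X x] , [L [X b] , [L [X n]]]]]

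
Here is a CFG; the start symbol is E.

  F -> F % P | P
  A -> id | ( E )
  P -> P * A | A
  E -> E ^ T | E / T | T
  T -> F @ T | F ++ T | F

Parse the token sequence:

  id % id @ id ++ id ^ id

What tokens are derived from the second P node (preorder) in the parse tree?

id

[E [E [T [F [F [P [A id]]] % [P [A id]]] @ [T [F [P [A id]]] ++ [T [F [P [A id]]]]]]] ^ [T [F [P [A id]]]]]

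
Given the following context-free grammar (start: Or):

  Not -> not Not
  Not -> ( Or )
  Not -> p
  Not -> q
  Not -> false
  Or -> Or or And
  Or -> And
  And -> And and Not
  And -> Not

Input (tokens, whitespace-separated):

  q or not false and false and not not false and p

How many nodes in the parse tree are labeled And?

[Or [Or [And [Not q]]] or [And [And [And [And [Not not [Not false]]] and [Not false]] and [Not not [Not not [Not false]]]] and [Not p]]]

5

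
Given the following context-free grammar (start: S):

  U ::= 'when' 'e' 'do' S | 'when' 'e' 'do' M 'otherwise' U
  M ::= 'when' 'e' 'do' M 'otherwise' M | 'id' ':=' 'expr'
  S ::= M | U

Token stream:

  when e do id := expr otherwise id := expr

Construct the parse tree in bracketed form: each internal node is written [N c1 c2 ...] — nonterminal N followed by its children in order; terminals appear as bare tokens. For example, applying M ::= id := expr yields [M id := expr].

[S [M when e do [M id := expr] otherwise [M id := expr]]]

S
M
when e do M otherwise M
when e do id := expr otherwise M
when e do id := expr otherwise id := expr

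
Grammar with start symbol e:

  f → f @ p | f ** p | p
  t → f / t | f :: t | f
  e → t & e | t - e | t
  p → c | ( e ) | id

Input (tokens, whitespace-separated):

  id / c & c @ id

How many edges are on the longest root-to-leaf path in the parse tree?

[e [t [f [p id]] / [t [f [p c]]]] & [e [t [f [f [p c]] @ [p id]]]]]

6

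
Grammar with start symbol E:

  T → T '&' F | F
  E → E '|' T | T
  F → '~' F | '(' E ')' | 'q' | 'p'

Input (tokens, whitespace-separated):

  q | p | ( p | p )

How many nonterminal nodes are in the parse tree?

[E [E [E [T [F q]]] | [T [F p]]] | [T [F ( [E [E [T [F p]]] | [T [F p]]] )]]]

15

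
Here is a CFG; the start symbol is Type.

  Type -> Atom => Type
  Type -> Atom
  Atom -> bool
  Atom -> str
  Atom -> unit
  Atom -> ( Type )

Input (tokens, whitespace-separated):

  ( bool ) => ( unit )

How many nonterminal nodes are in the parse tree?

8

[Type [Atom ( [Type [Atom bool]] )] => [Type [Atom ( [Type [Atom unit]] )]]]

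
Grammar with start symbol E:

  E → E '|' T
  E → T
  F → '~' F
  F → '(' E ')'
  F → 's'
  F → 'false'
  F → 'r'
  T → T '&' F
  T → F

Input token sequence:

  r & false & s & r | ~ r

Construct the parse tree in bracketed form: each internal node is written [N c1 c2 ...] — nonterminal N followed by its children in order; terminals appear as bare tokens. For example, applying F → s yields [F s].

[E [E [T [T [T [T [F r]] & [F false]] & [F s]] & [F r]]] | [T [F ~ [F r]]]]

E
E | T
T | T
T & F | T
T & F & F | T
T & F & F & F | T
F & F & F & F | T
r & F & F & F | T
r & false & F & F | T
r & false & s & F | T
r & false & s & r | T
r & false & s & r | F
r & false & s & r | ~ F
r & false & s & r | ~ r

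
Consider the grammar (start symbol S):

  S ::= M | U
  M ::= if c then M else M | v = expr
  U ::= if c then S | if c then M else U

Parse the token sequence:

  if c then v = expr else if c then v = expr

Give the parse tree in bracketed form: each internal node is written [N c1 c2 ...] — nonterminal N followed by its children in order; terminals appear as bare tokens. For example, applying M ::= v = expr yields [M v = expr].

S
U
if c then M else U
if c then v = expr else U
if c then v = expr else if c then S
if c then v = expr else if c then M
if c then v = expr else if c then v = expr

[S [U if c then [M v = expr] else [U if c then [S [M v = expr]]]]]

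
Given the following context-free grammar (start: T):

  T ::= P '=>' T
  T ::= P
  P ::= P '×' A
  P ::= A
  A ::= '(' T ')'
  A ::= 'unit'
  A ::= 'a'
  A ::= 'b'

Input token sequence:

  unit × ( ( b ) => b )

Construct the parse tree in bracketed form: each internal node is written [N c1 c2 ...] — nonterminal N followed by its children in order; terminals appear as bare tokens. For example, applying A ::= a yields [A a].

T
P
P × A
A × A
unit × A
unit × ( T )
unit × ( P => T )
unit × ( A => T )
unit × ( ( T ) => T )
unit × ( ( P ) => T )
unit × ( ( A ) => T )
unit × ( ( b ) => T )
unit × ( ( b ) => P )
unit × ( ( b ) => A )
unit × ( ( b ) => b )

[T [P [P [A unit]] × [A ( [T [P [A ( [T [P [A b]]] )]] => [T [P [A b]]]] )]]]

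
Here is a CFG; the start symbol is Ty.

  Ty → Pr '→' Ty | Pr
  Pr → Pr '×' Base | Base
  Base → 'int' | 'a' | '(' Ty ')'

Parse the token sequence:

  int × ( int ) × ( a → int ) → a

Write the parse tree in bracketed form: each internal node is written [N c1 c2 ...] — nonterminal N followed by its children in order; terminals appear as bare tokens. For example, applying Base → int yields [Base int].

Ty
Pr → Ty
Pr × Base → Ty
Pr × Base × Base → Ty
Base × Base × Base → Ty
int × Base × Base → Ty
int × ( Ty ) × Base → Ty
int × ( Pr ) × Base → Ty
int × ( Base ) × Base → Ty
int × ( int ) × Base → Ty
int × ( int ) × ( Ty ) → Ty
int × ( int ) × ( Pr → Ty ) → Ty
int × ( int ) × ( Base → Ty ) → Ty
int × ( int ) × ( a → Ty ) → Ty
int × ( int ) × ( a → Pr ) → Ty
int × ( int ) × ( a → Base ) → Ty
int × ( int ) × ( a → int ) → Ty
int × ( int ) × ( a → int ) → Pr
int × ( int ) × ( a → int ) → Base
int × ( int ) × ( a → int ) → a

[Ty [Pr [Pr [Pr [Base int]] × [Base ( [Ty [Pr [Base int]]] )]] × [Base ( [Ty [Pr [Base a]] → [Ty [Pr [Base int]]]] )]] → [Ty [Pr [Base a]]]]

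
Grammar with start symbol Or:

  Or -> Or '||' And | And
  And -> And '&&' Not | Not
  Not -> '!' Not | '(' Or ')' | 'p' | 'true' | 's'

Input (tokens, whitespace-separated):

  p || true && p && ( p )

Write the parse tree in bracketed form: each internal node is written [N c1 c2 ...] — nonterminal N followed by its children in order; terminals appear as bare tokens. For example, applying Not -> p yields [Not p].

[Or [Or [And [Not p]]] || [And [And [And [Not true]] && [Not p]] && [Not ( [Or [And [Not p]]] )]]]

Or
Or || And
And || And
Not || And
p || And
p || And && Not
p || And && Not && Not
p || Not && Not && Not
p || true && Not && Not
p || true && p && Not
p || true && p && ( Or )
p || true && p && ( And )
p || true && p && ( Not )
p || true && p && ( p )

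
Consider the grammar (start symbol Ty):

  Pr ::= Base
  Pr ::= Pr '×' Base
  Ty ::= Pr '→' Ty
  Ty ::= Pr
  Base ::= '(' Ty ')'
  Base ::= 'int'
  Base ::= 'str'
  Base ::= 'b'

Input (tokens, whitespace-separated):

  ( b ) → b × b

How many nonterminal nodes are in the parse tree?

11

[Ty [Pr [Base ( [Ty [Pr [Base b]]] )]] → [Ty [Pr [Pr [Base b]] × [Base b]]]]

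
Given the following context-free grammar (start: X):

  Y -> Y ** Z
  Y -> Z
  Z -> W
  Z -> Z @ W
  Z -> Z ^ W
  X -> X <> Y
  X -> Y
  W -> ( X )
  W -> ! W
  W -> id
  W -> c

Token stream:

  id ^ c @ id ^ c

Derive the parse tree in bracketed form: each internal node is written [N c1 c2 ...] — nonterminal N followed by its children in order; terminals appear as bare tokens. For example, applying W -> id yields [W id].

[X [Y [Z [Z [Z [Z [W id]] ^ [W c]] @ [W id]] ^ [W c]]]]

X
Y
Z
Z ^ W
Z @ W ^ W
Z ^ W @ W ^ W
W ^ W @ W ^ W
id ^ W @ W ^ W
id ^ c @ W ^ W
id ^ c @ id ^ W
id ^ c @ id ^ c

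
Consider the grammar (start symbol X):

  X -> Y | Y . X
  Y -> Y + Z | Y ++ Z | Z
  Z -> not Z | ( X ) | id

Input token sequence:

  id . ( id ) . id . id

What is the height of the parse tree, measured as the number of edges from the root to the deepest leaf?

[X [Y [Z id]] . [X [Y [Z ( [X [Y [Z id]]] )]] . [X [Y [Z id]] . [X [Y [Z id]]]]]]

7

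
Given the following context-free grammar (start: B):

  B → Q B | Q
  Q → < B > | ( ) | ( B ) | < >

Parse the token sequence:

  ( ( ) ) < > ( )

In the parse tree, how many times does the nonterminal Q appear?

[B [Q ( [B [Q ( )]] )] [B [Q < >] [B [Q ( )]]]]

4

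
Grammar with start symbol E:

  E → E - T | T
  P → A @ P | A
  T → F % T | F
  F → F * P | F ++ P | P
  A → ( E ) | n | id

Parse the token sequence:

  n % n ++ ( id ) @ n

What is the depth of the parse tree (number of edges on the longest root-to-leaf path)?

11

[E [T [F [P [A n]]] % [T [F [F [P [A n]]] ++ [P [A ( [E [T [F [P [A id]]]]] )] @ [P [A n]]]]]]]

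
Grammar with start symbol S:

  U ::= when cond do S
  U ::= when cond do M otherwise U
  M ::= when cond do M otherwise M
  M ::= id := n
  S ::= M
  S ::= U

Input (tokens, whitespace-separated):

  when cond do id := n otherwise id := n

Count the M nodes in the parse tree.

3

[S [M when cond do [M id := n] otherwise [M id := n]]]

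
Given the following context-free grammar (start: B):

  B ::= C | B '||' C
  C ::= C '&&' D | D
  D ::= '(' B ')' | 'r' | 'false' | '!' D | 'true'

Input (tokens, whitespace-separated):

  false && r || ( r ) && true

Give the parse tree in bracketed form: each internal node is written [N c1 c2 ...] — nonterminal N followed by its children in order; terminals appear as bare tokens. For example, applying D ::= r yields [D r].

[B [B [C [C [D false]] && [D r]]] || [C [C [D ( [B [C [D r]]] )]] && [D true]]]

B
B || C
C || C
C && D || C
D && D || C
false && D || C
false && r || C
false && r || C && D
false && r || D && D
false && r || ( B ) && D
false && r || ( C ) && D
false && r || ( D ) && D
false && r || ( r ) && D
false && r || ( r ) && true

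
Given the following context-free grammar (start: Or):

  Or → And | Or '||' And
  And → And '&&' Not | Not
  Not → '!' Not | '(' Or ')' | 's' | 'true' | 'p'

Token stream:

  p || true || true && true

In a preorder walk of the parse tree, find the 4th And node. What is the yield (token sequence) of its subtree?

[Or [Or [Or [And [Not p]]] || [And [Not true]]] || [And [And [Not true]] && [Not true]]]

true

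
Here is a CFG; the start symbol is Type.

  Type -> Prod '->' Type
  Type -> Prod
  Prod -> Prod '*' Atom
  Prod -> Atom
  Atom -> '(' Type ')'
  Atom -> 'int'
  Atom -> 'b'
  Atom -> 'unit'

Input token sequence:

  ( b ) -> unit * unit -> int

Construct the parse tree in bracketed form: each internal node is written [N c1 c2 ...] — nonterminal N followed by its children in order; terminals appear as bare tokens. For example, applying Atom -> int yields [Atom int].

[Type [Prod [Atom ( [Type [Prod [Atom b]]] )]] -> [Type [Prod [Prod [Atom unit]] * [Atom unit]] -> [Type [Prod [Atom int]]]]]

Type
Prod -> Type
Atom -> Type
( Type ) -> Type
( Prod ) -> Type
( Atom ) -> Type
( b ) -> Type
( b ) -> Prod -> Type
( b ) -> Prod * Atom -> Type
( b ) -> Atom * Atom -> Type
( b ) -> unit * Atom -> Type
( b ) -> unit * unit -> Type
( b ) -> unit * unit -> Prod
( b ) -> unit * unit -> Atom
( b ) -> unit * unit -> int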